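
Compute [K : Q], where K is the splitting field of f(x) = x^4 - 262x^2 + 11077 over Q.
[K : Q] = 4

Solving the quadratic in x^2: x^2 = (262 ± √(262^2 - 4·11077))/2 = (262 ± √24336)/2 = (262 ± 156)/2, giving x^2 = 209 or x^2 = 53. So f(x) = (x^2 - 209)(x^2 - 53) and the roots of f are ±√209, ±√53. Hence the splitting field is K = Q(√209, √53). Since 209 and 53 are distinct squarefree integers > 1, their product 11077 is not a perfect square, so √53 ∉ Q(√209). By the tower law [K:Q] = [Q(√209,√53):Q(√209)] · [Q(√209):Q] = 2 · 2 = 4.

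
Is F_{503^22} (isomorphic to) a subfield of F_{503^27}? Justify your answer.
No: F_{503^22} is not a subfield of F_{503^27}

F_{p^m} embeds in F_{p^n} iff m | n. Here 22 ∤ 27 (since 27 = 1·22 + 5 with remainder 5 ≠ 0), so F_{503^22} is not a subfield of F_{503^27}. Equivalently: if it were, the tower law would give 22 = [F_{503^22}:F_503] dividing [F_{503^27}:F_503] = 27, contradiction.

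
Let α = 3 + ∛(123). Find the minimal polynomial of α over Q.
m_α(x) = x^3 - 9x^2 + 27x - 150

Set β = α - 3 = ∛(123), so β^3 = 123. Then (α - 3)^3 - 123 = 0, i.e. α is a root of g(x) = (x - 3)^3 - 123 = x^3 - 9x^2 + 27x - 150. Since g(x) = h(x - 3) where h(x) = x^3 - 123, and h is irreducible over Q (because 123 is not a perfect cube, so h has no rational root, and a monic cubic with no rational root is irreducible), g is also irreducible (irreducibility is preserved under the substitution x → x - 3). Hence m_α(x) = x^3 - 9x^2 + 27x - 150.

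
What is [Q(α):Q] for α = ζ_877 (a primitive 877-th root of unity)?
[Q(α):Q] = 876

The minimal polynomial of ζ_877 over Q is the 877-th cyclotomic polynomial Φ_877(x), which is irreducible over Q and has degree φ(877) = 876. Hence [Q(α):Q] = φ(877) = 876.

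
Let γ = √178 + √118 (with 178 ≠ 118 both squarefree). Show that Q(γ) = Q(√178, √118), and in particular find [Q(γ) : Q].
[Q(γ) : Q] = 4 (equivalently, Q(γ) = Q(√178, √118))

Obviously Q(γ) ⊆ Q(√178, √118), and [Q(√178, √118):Q] = 4 (since 178, 118 are distinct squarefree integers > 1 with 21004 not a perfect square). To show equality we compute the minimal polynomial of γ. From γ = √178 + √118: γ^2 = 178 + 2√(21004) + 118 = 296 + 2√(21004), so γ^2 - 296 = 2√(21004); squaring, (γ^2 - 296)^2 = 4·21004, i.e. γ^4 - 592γ^2 + 87616 - 84016 = 0, i.e. γ^4 - 592γ^2 + 3600 = 0. So γ is a root of x^4 - 592x^2 + 3600. This polynomial is irreducible over Q: it has no rational root (each ±√178 ± √118 is irrational), and any factorization into two quadratics over Q would force √(21004) ∈ Q (pairing opposite roots) or √178, √118 ∈ Q (other pairings), all impossible. Hence [Q(γ):Q] = 4 = [Q(√178, √118):Q], so Q(γ) = Q(√178, √118).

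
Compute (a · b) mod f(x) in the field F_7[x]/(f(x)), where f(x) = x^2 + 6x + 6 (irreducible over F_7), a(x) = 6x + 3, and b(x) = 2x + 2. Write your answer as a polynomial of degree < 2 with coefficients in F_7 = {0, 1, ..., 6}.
a · b ≡ 2x + 4 (mod f(x))

Multiply in F_7[x]: a(x)·b(x) = (6x + 3)·(2x + 2) = 5x^2 + 4x + 6. This has degree ≥ 2, so divide by f(x) over F_7: 5x^2 + 4x + 6 = (5)·(x^2 + 6x + 6) + (2x + 4). Hence a·b ≡ 2x + 4 (mod f). (F_7[x]/(f) is a field with 7^2 = 49 elements since f is irreducible of degree 2.)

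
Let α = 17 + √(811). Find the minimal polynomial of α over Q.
m_α(x) = x^2 - 34x - 522

From α - 17 = √(811), squaring gives (α - 17)^2 = 811, i.e. α^2 - 34α + 289 = 811, so α^2 - 34α - 522 = 0. The discriminant of x^2 - 34x - 522 is (-34)^2 - 4·(-522) = 1156 + 2088 = 3244, and 4·(811) is not a perfect square in Q since 811 is squarefree and ≠ 1. Hence x^2 - 34x - 522 is irreducible over Q and is the minimal polynomial of α.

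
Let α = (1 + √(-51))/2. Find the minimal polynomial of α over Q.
m_α(x) = x^2 - x + 13

From 2α - 1 = √(-51), squaring gives (2α - 1)^2 = -51, i.e. 4α^2 - 4α + 1 = -51, so α^2 - α + (1 + 51)/4 = 0. Since -51 ≡ 1 (mod 4), (1 + 51)/4 = 13 ∈ Z. The polynomial x^2 - x + 13 has discriminant 1 - 4·(13) = -51, which is not a perfect square in Q (d = -51 is squarefree and ≠ 1), so x^2 - x + 13 is irreducible over Q. It is the minimal polynomial of α.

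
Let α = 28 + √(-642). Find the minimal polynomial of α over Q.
m_α(x) = x^2 - 56x + 1426

From α - 28 = √(-642), squaring gives (α - 28)^2 = -642, i.e. α^2 - 56α + 784 = -642, so α^2 - 56α + 1426 = 0. The discriminant of x^2 - 56x + 1426 is (-56)^2 - 4·(1426) = 3136 - 5704 = -2568, and 4·(-642) is not a perfect square in Q since -642 is squarefree and ≠ 1. Hence x^2 - 56x + 1426 is irreducible over Q and is the minimal polynomial of α.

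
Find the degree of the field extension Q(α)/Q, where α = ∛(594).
[Q(α):Q] = 3

The minimal polynomial of α is x^3 - 594, irreducible over Q since 594 is not a perfect cube (so x^3 - 594 has no rational root). Hence [Q(α):Q] = deg(m_α) = 3.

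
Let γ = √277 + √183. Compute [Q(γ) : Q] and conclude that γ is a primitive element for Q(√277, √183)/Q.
[Q(γ) : Q] = 4 (equivalently, Q(γ) = Q(√277, √183))

Obviously Q(γ) ⊆ Q(√277, √183), and [Q(√277, √183):Q] = 4 (since 277, 183 are distinct squarefree integers > 1 with 50691 not a perfect square). To show equality we compute the minimal polynomial of γ. From γ = √277 + √183: γ^2 = 277 + 2√(50691) + 183 = 460 + 2√(50691), so γ^2 - 460 = 2√(50691); squaring, (γ^2 - 460)^2 = 4·50691, i.e. γ^4 - 920γ^2 + 211600 - 202764 = 0, i.e. γ^4 - 920γ^2 + 8836 = 0. So γ is a root of x^4 - 920x^2 + 8836. This polynomial is irreducible over Q: it has no rational root (each ±√277 ± √183 is irrational), and any factorization into two quadratics over Q would force √(50691) ∈ Q (pairing opposite roots) or √277, √183 ∈ Q (other pairings), all impossible. Hence [Q(γ):Q] = 4 = [Q(√277, √183):Q], so Q(γ) = Q(√277, √183).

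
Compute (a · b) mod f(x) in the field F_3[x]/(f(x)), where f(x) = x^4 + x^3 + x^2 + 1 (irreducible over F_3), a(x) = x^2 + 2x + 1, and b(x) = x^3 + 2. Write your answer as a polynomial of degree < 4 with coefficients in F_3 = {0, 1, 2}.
a · b ≡ 2x^3 + x^2 + 1 (mod f(x))

Multiply in F_3[x]: a(x)·b(x) = (x^2 + 2x + 1)·(x^3 + 2) = x^5 + 2x^4 + x^3 + 2x^2 + x + 2. This has degree ≥ 4, so divide by f(x) over F_3: x^5 + 2x^4 + x^3 + 2x^2 + x + 2 = (x + 1)·(x^4 + x^3 + x^2 + 1) + (2x^3 + x^2 + 1). Hence a·b ≡ 2x^3 + x^2 + 1 (mod f). (F_3[x]/(f) is a field with 3^4 = 81 elements since f is irreducible of degree 4.)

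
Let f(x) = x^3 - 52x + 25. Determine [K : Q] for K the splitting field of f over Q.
[K : Q] = 6

By the rational root test, any rational root of the monic integer polynomial f(x) = x^3 - 52x + 25 must be an integer dividing the constant term 25, i.e. one of ±{1, 5, 25}. Evaluating: f(1) = -26, f(-1) = 76, f(5) = -110, f(-5) = 160, f(25) = 14350, f(-25) = -14300; none is 0, so f has no rational root and is therefore irreducible over Q (a cubic with no linear factor over a field is irreducible). For an irreducible cubic, the Galois group is A_3 or S_3 according as the discriminant disc(f) = -4a^3 - 27b^2 = -4·(-52)^3 - 27·(25)^2 = 545557 is or is not a square in Q. Here disc(f) = 545557 is not a perfect square in Q, so the Galois group of f over Q is not contained in A_3 and must be all of S_3. The splitting field has degree |S_3| = 6 over Q, so [K : Q] = 6.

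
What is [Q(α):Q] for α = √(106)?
[Q(α):Q] = 2

[Q(α):Q] equals the degree of the minimal polynomial of α. Here α^2 = 106 and x^2 - 106 is irreducible (d = 106 is squarefree, ≠ 1, hence not a square), so deg(m_α) = 2. Thus [Q(α):Q] = 2.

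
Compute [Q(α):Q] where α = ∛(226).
[Q(α):Q] = 3

The minimal polynomial of α is x^3 - 226, irreducible over Q since 226 is not a perfect cube (so x^3 - 226 has no rational root). Hence [Q(α):Q] = deg(m_α) = 3.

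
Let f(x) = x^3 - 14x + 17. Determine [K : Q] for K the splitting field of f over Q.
[K : Q] = 6

By the rational root test, any rational root of the monic integer polynomial f(x) = x^3 - 14x + 17 must be an integer dividing the constant term 17, i.e. one of ±{1, 17}. Evaluating: f(1) = 4, f(-1) = 30, f(17) = 4692, f(-17) = -4658; none is 0, so f has no rational root and is therefore irreducible over Q (a cubic with no linear factor over a field is irreducible). For an irreducible cubic, the Galois group is A_3 or S_3 according as the discriminant disc(f) = -4a^3 - 27b^2 = -4·(-14)^3 - 27·(17)^2 = 3173 is or is not a square in Q. Here disc(f) = 3173 is not a perfect square in Q, so the Galois group of f over Q is not contained in A_3 and must be all of S_3. The splitting field has degree |S_3| = 6 over Q, so [K : Q] = 6.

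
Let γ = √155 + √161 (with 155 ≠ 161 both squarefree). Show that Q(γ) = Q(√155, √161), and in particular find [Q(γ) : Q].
[Q(γ) : Q] = 4 (equivalently, Q(γ) = Q(√155, √161))

Obviously Q(γ) ⊆ Q(√155, √161), and [Q(√155, √161):Q] = 4 (since 155, 161 are distinct squarefree integers > 1 with 24955 not a perfect square). To show equality we compute the minimal polynomial of γ. From γ = √155 + √161: γ^2 = 155 + 2√(24955) + 161 = 316 + 2√(24955), so γ^2 - 316 = 2√(24955); squaring, (γ^2 - 316)^2 = 4·24955, i.e. γ^4 - 632γ^2 + 99856 - 99820 = 0, i.e. γ^4 - 632γ^2 + 36 = 0. So γ is a root of x^4 - 632x^2 + 36. This polynomial is irreducible over Q: it has no rational root (each ±√155 ± √161 is irrational), and any factorization into two quadratics over Q would force √(24955) ∈ Q (pairing opposite roots) or √155, √161 ∈ Q (other pairings), all impossible. Hence [Q(γ):Q] = 4 = [Q(√155, √161):Q], so Q(γ) = Q(√155, √161).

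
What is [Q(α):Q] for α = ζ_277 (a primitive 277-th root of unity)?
[Q(α):Q] = 276

The minimal polynomial of ζ_277 over Q is the 277-th cyclotomic polynomial Φ_277(x), which is irreducible over Q and has degree φ(277) = 276. Hence [Q(α):Q] = φ(277) = 276.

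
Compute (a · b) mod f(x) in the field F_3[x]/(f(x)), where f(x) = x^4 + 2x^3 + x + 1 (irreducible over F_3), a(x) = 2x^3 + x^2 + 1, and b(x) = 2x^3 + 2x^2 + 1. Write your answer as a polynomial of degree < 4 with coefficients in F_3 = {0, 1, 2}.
a · b ≡ x^2 + 2x + 1 (mod f(x))

Multiply in F_3[x]: a(x)·b(x) = (2x^3 + x^2 + 1)·(2x^3 + 2x^2 + 1) = x^6 + 2x^4 + x^3 + 1. This has degree ≥ 4, so divide by f(x) over F_3: x^6 + 2x^4 + x^3 + 1 = (x^2 + x)·(x^4 + 2x^3 + x + 1) + (x^2 + 2x + 1). Hence a·b ≡ x^2 + 2x + 1 (mod f). (F_3[x]/(f) is a field with 3^4 = 81 elements since f is irreducible of degree 4.)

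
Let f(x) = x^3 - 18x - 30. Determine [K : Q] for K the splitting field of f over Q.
[K : Q] = 6

By the rational root test, any rational root of the monic integer polynomial f(x) = x^3 - 18x - 30 must be an integer dividing the constant term -30, i.e. one of ±{1, 2, 3, 5, 6, 10, 15, 30}. Evaluating: f(1) = -47, f(-1) = -13, f(2) = -58, f(-2) = -2, f(3) = -57, f(-3) = -3, f(5) = 5, f(-5) = -65, f(6) = 78, f(-6) = -138, f(10) = 790, f(-10) = -850, f(15) = 3075, f(-15) = -3135, f(30) = 26430, f(-30) = -26490; none is 0, so f has no rational root and is therefore irreducible over Q (a cubic with no linear factor over a field is irreducible). For an irreducible cubic, the Galois group is A_3 or S_3 according as the discriminant disc(f) = -4a^3 - 27b^2 = -4·(-18)^3 - 27·(-30)^2 = -972 is or is not a square in Q. Here disc(f) = -972 is not a perfect square in Q, so the Galois group of f over Q is not contained in A_3 and must be all of S_3. The splitting field has degree |S_3| = 6 over Q, so [K : Q] = 6.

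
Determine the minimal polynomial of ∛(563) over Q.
m_α(x) = x^3 - 563

α satisfies α^3 = 563, so x^3 - 563 annihilates α. By the rational root test, a rational root p/q (in lowest terms) of x^3 - 563 would satisfy p^3 = 563 q^3, forcing q = 1 and p^3 = 563; but 563 is not a perfect cube, contradiction. A monic cubic over Q with no rational root is irreducible (any nontrivial factorization would include a linear factor). Hence x^3 - 563 is the minimal polynomial of α, and in particular [Q(α):Q] = 3.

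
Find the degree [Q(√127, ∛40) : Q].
[Q(√127, ∛40) : Q] = 6

Let L = Q(√127, ∛40). Since Q(√127) ⊂ L and [Q(√127):Q] = 2, the tower law gives 2 | [L:Q]. Likewise Q(∛40) ⊂ L with [Q(∛40):Q] = 3 (because 40 is not a perfect cube), so 3 | [L:Q]. As gcd(2,3) = 1, [L:Q] is divisible by 6. Conversely L is generated over Q by √127 and ∛40, so [L:Q] ≤ 2·3 = 6. Therefore [Q(√127, ∛40) : Q] = 6.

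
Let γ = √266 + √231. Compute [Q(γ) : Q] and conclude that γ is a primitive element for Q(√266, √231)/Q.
[Q(γ) : Q] = 4 (equivalently, Q(γ) = Q(√266, √231))

Obviously Q(γ) ⊆ Q(√266, √231), and [Q(√266, √231):Q] = 4 (since 266, 231 are distinct squarefree integers > 1 with 61446 not a perfect square). To show equality we compute the minimal polynomial of γ. From γ = √266 + √231: γ^2 = 266 + 2√(61446) + 231 = 497 + 2√(61446), so γ^2 - 497 = 2√(61446); squaring, (γ^2 - 497)^2 = 4·61446, i.e. γ^4 - 994γ^2 + 247009 - 245784 = 0, i.e. γ^4 - 994γ^2 + 1225 = 0. So γ is a root of x^4 - 994x^2 + 1225. This polynomial is irreducible over Q: it has no rational root (each ±√266 ± √231 is irrational), and any factorization into two quadratics over Q would force √(61446) ∈ Q (pairing opposite roots) or √266, √231 ∈ Q (other pairings), all impossible. Hence [Q(γ):Q] = 4 = [Q(√266, √231):Q], so Q(γ) = Q(√266, √231).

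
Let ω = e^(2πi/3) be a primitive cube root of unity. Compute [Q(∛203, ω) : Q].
[Q(∛203, ω) : Q] = 6

[Q(∛203):Q] = 3 (min poly x^3 - 203, irreducible since 203 is not a perfect cube). [Q(ω):Q] = 2 (min poly x^2 + x + 1). Since Q(∛203) ⊂ R and ω ∉ R, we have ω ∉ Q(∛203), so x^2 + x + 1 remains irreducible over Q(∛203) and [Q(∛203, ω) : Q(∛203)] = 2. By the tower law, [Q(∛203, ω) : Q] = 3 · 2 = 6. (In fact Q(∛203, ω) is the splitting field of x^3 - 203 over Q.)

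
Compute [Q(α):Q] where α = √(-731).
[Q(α):Q] = 2

[Q(α):Q] equals the degree of the minimal polynomial of α. Here α^2 = -731 and x^2 + 731 is irreducible (d = -731 is squarefree, ≠ 1, hence not a square), so deg(m_α) = 2. Thus [Q(α):Q] = 2.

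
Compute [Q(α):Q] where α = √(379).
[Q(α):Q] = 2

[Q(α):Q] equals the degree of the minimal polynomial of α. Here α^2 = 379 and x^2 - 379 is irreducible (d = 379 is squarefree, ≠ 1, hence not a square), so deg(m_α) = 2. Thus [Q(α):Q] = 2.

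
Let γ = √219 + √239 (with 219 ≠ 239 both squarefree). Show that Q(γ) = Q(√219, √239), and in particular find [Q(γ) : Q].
[Q(γ) : Q] = 4 (equivalently, Q(γ) = Q(√219, √239))

Obviously Q(γ) ⊆ Q(√219, √239), and [Q(√219, √239):Q] = 4 (since 219, 239 are distinct squarefree integers > 1 with 52341 not a perfect square). To show equality we compute the minimal polynomial of γ. From γ = √219 + √239: γ^2 = 219 + 2√(52341) + 239 = 458 + 2√(52341), so γ^2 - 458 = 2√(52341); squaring, (γ^2 - 458)^2 = 4·52341, i.e. γ^4 - 916γ^2 + 209764 - 209364 = 0, i.e. γ^4 - 916γ^2 + 400 = 0. So γ is a root of x^4 - 916x^2 + 400. This polynomial is irreducible over Q: it has no rational root (each ±√219 ± √239 is irrational), and any factorization into two quadratics over Q would force √(52341) ∈ Q (pairing opposite roots) or √219, √239 ∈ Q (other pairings), all impossible. Hence [Q(γ):Q] = 4 = [Q(√219, √239):Q], so Q(γ) = Q(√219, √239).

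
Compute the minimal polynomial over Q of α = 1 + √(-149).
m_α(x) = x^2 - 2x + 150

From α - 1 = √(-149), squaring gives (α - 1)^2 = -149, i.e. α^2 - 2α + 1 = -149, so α^2 - 2α + 150 = 0. The discriminant of x^2 - 2x + 150 is (-2)^2 - 4·(150) = 4 - 600 = -596, and 4·(-149) is not a perfect square in Q since -149 is squarefree and ≠ 1. Hence x^2 - 2x + 150 is irreducible over Q and is the minimal polynomial of α.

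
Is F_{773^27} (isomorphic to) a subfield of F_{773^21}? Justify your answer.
No: F_{773^27} is not a subfield of F_{773^21}

F_{p^m} embeds in F_{p^n} iff m | n. Here 27 ∤ 21 (since 21 = 0·27 + 21 with remainder 21 ≠ 0), so F_{773^27} is not a subfield of F_{773^21}. Equivalently: if it were, the tower law would give 27 = [F_{773^27}:F_773] dividing [F_{773^21}:F_773] = 21, contradiction.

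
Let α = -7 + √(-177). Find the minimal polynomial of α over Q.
m_α(x) = x^2 + 14x + 226

From α + 7 = √(-177), squaring gives (α + 7)^2 = -177, i.e. α^2 + 14α + 49 = -177, so α^2 + 14α + 226 = 0. The discriminant of x^2 + 14x + 226 is (14)^2 - 4·(226) = 196 - 904 = -708, and 4·(-177) is not a perfect square in Q since -177 is squarefree and ≠ 1. Hence x^2 + 14x + 226 is irreducible over Q and is the minimal polynomial of α.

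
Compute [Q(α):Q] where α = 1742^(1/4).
[Q(α):Q] = 4

α is a root of x^4 - 1742. By Eisenstein's criterion at the prime p = 2 (which divides the constant term 1742 but p^2 = 4 does not, since 1742 is squarefree), x^4 - 1742 is irreducible over Q. Hence [Q(α):Q] = 4.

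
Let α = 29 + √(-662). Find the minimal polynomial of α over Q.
m_α(x) = x^2 - 58x + 1503

From α - 29 = √(-662), squaring gives (α - 29)^2 = -662, i.e. α^2 - 58α + 841 = -662, so α^2 - 58α + 1503 = 0. The discriminant of x^2 - 58x + 1503 is (-58)^2 - 4·(1503) = 3364 - 6012 = -2648, and 4·(-662) is not a perfect square in Q since -662 is squarefree and ≠ 1. Hence x^2 - 58x + 1503 is irreducible over Q and is the minimal polynomial of α.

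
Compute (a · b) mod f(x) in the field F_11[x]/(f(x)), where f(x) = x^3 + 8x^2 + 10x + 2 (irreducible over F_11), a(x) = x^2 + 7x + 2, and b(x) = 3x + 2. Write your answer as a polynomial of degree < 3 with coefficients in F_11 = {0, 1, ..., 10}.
a · b ≡ 10x^2 + x + 9 (mod f(x))

Multiply in F_11[x]: a(x)·b(x) = (x^2 + 7x + 2)·(3x + 2) = 3x^3 + x^2 + 9x + 4. This has degree ≥ 3, so divide by f(x) over F_11: 3x^3 + x^2 + 9x + 4 = (3)·(x^3 + 8x^2 + 10x + 2) + (10x^2 + x + 9). Hence a·b ≡ 10x^2 + x + 9 (mod f). (F_11[x]/(f) is a field with 11^3 = 1331 elements since f is irreducible of degree 3.)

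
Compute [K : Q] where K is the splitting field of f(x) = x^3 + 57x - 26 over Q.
[K : Q] = 6

By the rational root test, any rational root of the monic integer polynomial f(x) = x^3 + 57x - 26 must be an integer dividing the constant term -26, i.e. one of ±{1, 2, 13, 26}. Evaluating: f(1) = 32, f(-1) = -84, f(2) = 96, f(-2) = -148, f(13) = 2912, f(-13) = -2964, f(26) = 19032, f(-26) = -19084; none is 0, so f has no rational root and is therefore irreducible over Q (a cubic with no linear factor over a field is irreducible). For an irreducible cubic, the Galois group is A_3 or S_3 according as the discriminant disc(f) = -4a^3 - 27b^2 = -4·(57)^3 - 27·(-26)^2 = -759024 is or is not a square in Q. Here disc(f) = -759024 is not a perfect square in Q, so the Galois group of f over Q is not contained in A_3 and must be all of S_3. The splitting field has degree |S_3| = 6 over Q, so [K : Q] = 6.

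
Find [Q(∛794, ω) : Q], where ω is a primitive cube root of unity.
[Q(∛794, ω) : Q] = 6

[Q(∛794):Q] = 3 (min poly x^3 - 794, irreducible since 794 is not a perfect cube). [Q(ω):Q] = 2 (min poly x^2 + x + 1). Since Q(∛794) ⊂ R and ω ∉ R, we have ω ∉ Q(∛794), so x^2 + x + 1 remains irreducible over Q(∛794) and [Q(∛794, ω) : Q(∛794)] = 2. By the tower law, [Q(∛794, ω) : Q] = 3 · 2 = 6. (In fact Q(∛794, ω) is the splitting field of x^3 - 794 over Q.)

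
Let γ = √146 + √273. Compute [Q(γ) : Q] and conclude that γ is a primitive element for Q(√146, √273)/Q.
[Q(γ) : Q] = 4 (equivalently, Q(γ) = Q(√146, √273))

Obviously Q(γ) ⊆ Q(√146, √273), and [Q(√146, √273):Q] = 4 (since 146, 273 are distinct squarefree integers > 1 with 39858 not a perfect square). To show equality we compute the minimal polynomial of γ. From γ = √146 + √273: γ^2 = 146 + 2√(39858) + 273 = 419 + 2√(39858), so γ^2 - 419 = 2√(39858); squaring, (γ^2 - 419)^2 = 4·39858, i.e. γ^4 - 838γ^2 + 175561 - 159432 = 0, i.e. γ^4 - 838γ^2 + 16129 = 0. So γ is a root of x^4 - 838x^2 + 16129. This polynomial is irreducible over Q: it has no rational root (each ±√146 ± √273 is irrational), and any factorization into two quadratics over Q would force √(39858) ∈ Q (pairing opposite roots) or √146, √273 ∈ Q (other pairings), all impossible. Hence [Q(γ):Q] = 4 = [Q(√146, √273):Q], so Q(γ) = Q(√146, √273).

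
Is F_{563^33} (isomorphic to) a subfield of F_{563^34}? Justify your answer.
No: F_{563^33} is not a subfield of F_{563^34}

F_{p^m} embeds in F_{p^n} iff m | n. Here 33 ∤ 34 (since 34 = 1·33 + 1 with remainder 1 ≠ 0), so F_{563^33} is not a subfield of F_{563^34}. Equivalently: if it were, the tower law would give 33 = [F_{563^33}:F_563] dividing [F_{563^34}:F_563] = 34, contradiction.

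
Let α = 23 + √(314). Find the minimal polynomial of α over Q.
m_α(x) = x^2 - 46x + 215

From α - 23 = √(314), squaring gives (α - 23)^2 = 314, i.e. α^2 - 46α + 529 = 314, so α^2 - 46α + 215 = 0. The discriminant of x^2 - 46x + 215 is (-46)^2 - 4·(215) = 2116 - 860 = 1256, and 4·(314) is not a perfect square in Q since 314 is squarefree and ≠ 1. Hence x^2 - 46x + 215 is irreducible over Q and is the minimal polynomial of α.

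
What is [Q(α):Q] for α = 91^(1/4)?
[Q(α):Q] = 4

α is a root of x^4 - 91. By Eisenstein's criterion at the prime p = 7 (which divides the constant term 91 but p^2 = 49 does not, since 91 is squarefree), x^4 - 91 is irreducible over Q. Hence [Q(α):Q] = 4.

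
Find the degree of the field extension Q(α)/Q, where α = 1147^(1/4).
[Q(α):Q] = 4

α is a root of x^4 - 1147. By Eisenstein's criterion at the prime p = 31 (which divides the constant term 1147 but p^2 = 961 does not, since 1147 is squarefree), x^4 - 1147 is irreducible over Q. Hence [Q(α):Q] = 4.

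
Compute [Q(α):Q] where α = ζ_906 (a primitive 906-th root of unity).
[Q(α):Q] = 300

The minimal polynomial of ζ_906 over Q is the 906-th cyclotomic polynomial Φ_906(x), which is irreducible over Q and has degree φ(906) = 300. Hence [Q(α):Q] = φ(906) = 300.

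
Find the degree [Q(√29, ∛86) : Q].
[Q(√29, ∛86) : Q] = 6

Let L = Q(√29, ∛86). Since Q(√29) ⊂ L and [Q(√29):Q] = 2, the tower law gives 2 | [L:Q]. Likewise Q(∛86) ⊂ L with [Q(∛86):Q] = 3 (because 86 is not a perfect cube), so 3 | [L:Q]. As gcd(2,3) = 1, [L:Q] is divisible by 6. Conversely L is generated over Q by √29 and ∛86, so [L:Q] ≤ 2·3 = 6. Therefore [Q(√29, ∛86) : Q] = 6.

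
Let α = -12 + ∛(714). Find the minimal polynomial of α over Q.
m_α(x) = x^3 + 36x^2 + 432x + 1014

Set β = α + 12 = ∛(714), so β^3 = 714. Then (α + 12)^3 - 714 = 0, i.e. α is a root of g(x) = (x + 12)^3 - 714 = x^3 + 36x^2 + 432x + 1014. Since g(x) = h(x + 12) where h(x) = x^3 - 714, and h is irreducible over Q (because 714 is not a perfect cube, so h has no rational root, and a monic cubic with no rational root is irreducible), g is also irreducible (irreducibility is preserved under the substitution x → x + 12). Hence m_α(x) = x^3 + 36x^2 + 432x + 1014.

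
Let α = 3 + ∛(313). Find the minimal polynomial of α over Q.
m_α(x) = x^3 - 9x^2 + 27x - 340

Set β = α - 3 = ∛(313), so β^3 = 313. Then (α - 3)^3 - 313 = 0, i.e. α is a root of g(x) = (x - 3)^3 - 313 = x^3 - 9x^2 + 27x - 340. Since g(x) = h(x - 3) where h(x) = x^3 - 313, and h is irreducible over Q (because 313 is not a perfect cube, so h has no rational root, and a monic cubic with no rational root is irreducible), g is also irreducible (irreducibility is preserved under the substitution x → x - 3). Hence m_α(x) = x^3 - 9x^2 + 27x - 340.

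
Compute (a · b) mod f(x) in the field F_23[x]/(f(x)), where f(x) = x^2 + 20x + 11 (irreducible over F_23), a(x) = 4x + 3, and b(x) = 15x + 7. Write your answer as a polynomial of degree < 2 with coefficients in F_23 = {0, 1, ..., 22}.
a · b ≡ 5 (mod f(x))

Multiply in F_23[x]: a(x)·b(x) = (4x + 3)·(15x + 7) = 14x^2 + 4x + 21. This has degree ≥ 2, so divide by f(x) over F_23: 14x^2 + 4x + 21 = (14)·(x^2 + 20x + 11) + (5). Hence a·b ≡ 5 (mod f). (F_23[x]/(f) is a field with 23^2 = 529 elements since f is irreducible of degree 2.)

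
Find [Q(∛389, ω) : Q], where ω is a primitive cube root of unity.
[Q(∛389, ω) : Q] = 6

[Q(∛389):Q] = 3 (min poly x^3 - 389, irreducible since 389 is not a perfect cube). [Q(ω):Q] = 2 (min poly x^2 + x + 1). Since Q(∛389) ⊂ R and ω ∉ R, we have ω ∉ Q(∛389), so x^2 + x + 1 remains irreducible over Q(∛389) and [Q(∛389, ω) : Q(∛389)] = 2. By the tower law, [Q(∛389, ω) : Q] = 3 · 2 = 6. (In fact Q(∛389, ω) is the splitting field of x^3 - 389 over Q.)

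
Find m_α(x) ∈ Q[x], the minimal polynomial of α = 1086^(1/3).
m_α(x) = x^3 - 1086

α satisfies α^3 = 1086, so x^3 - 1086 annihilates α. By the rational root test, a rational root p/q (in lowest terms) of x^3 - 1086 would satisfy p^3 = 1086 q^3, forcing q = 1 and p^3 = 1086; but 1086 is not a perfect cube, contradiction. A monic cubic over Q with no rational root is irreducible (any nontrivial factorization would include a linear factor). Hence x^3 - 1086 is the minimal polynomial of α, and in particular [Q(α):Q] = 3.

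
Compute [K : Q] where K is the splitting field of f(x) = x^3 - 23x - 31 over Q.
[K : Q] = 6

By the rational root test, any rational root of the monic integer polynomial f(x) = x^3 - 23x - 31 must be an integer dividing the constant term -31, i.e. one of ±{1, 31}. Evaluating: f(1) = -53, f(-1) = -9, f(31) = 29047, f(-31) = -29109; none is 0, so f has no rational root and is therefore irreducible over Q (a cubic with no linear factor over a field is irreducible). For an irreducible cubic, the Galois group is A_3 or S_3 according as the discriminant disc(f) = -4a^3 - 27b^2 = -4·(-23)^3 - 27·(-31)^2 = 22721 is or is not a square in Q. Here disc(f) = 22721 is not a perfect square in Q, so the Galois group of f over Q is not contained in A_3 and must be all of S_3. The splitting field has degree |S_3| = 6 over Q, so [K : Q] = 6.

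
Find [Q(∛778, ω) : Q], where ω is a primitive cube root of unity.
[Q(∛778, ω) : Q] = 6

[Q(∛778):Q] = 3 (min poly x^3 - 778, irreducible since 778 is not a perfect cube). [Q(ω):Q] = 2 (min poly x^2 + x + 1). Since Q(∛778) ⊂ R and ω ∉ R, we have ω ∉ Q(∛778), so x^2 + x + 1 remains irreducible over Q(∛778) and [Q(∛778, ω) : Q(∛778)] = 2. By the tower law, [Q(∛778, ω) : Q] = 3 · 2 = 6. (In fact Q(∛778, ω) is the splitting field of x^3 - 778 over Q.)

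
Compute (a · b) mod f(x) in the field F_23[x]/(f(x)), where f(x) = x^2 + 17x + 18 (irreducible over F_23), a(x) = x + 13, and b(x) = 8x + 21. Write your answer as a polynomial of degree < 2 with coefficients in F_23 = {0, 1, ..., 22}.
a · b ≡ 12x + 14 (mod f(x))

Multiply in F_23[x]: a(x)·b(x) = (x + 13)·(8x + 21) = 8x^2 + 10x + 20. This has degree ≥ 2, so divide by f(x) over F_23: 8x^2 + 10x + 20 = (8)·(x^2 + 17x + 18) + (12x + 14). Hence a·b ≡ 12x + 14 (mod f). (F_23[x]/(f) is a field with 23^2 = 529 elements since f is irreducible of degree 2.)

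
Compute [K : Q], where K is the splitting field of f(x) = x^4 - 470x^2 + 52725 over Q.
[K : Q] = 4

Solving the quadratic in x^2: x^2 = (470 ± √(470^2 - 4·52725))/2 = (470 ± √10000)/2 = (470 ± 100)/2, giving x^2 = 285 or x^2 = 185. So f(x) = (x^2 - 285)(x^2 - 185) and the roots of f are ±√285, ±√185. Hence the splitting field is K = Q(√285, √185). Since 285 and 185 are distinct squarefree integers > 1, their product 52725 is not a perfect square, so √185 ∉ Q(√285). By the tower law [K:Q] = [Q(√285,√185):Q(√285)] · [Q(√285):Q] = 2 · 2 = 4.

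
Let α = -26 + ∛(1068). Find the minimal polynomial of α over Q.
m_α(x) = x^3 + 78x^2 + 2028x + 16508

Set β = α + 26 = ∛(1068), so β^3 = 1068. Then (α + 26)^3 - 1068 = 0, i.e. α is a root of g(x) = (x + 26)^3 - 1068 = x^3 + 78x^2 + 2028x + 16508. Since g(x) = h(x + 26) where h(x) = x^3 - 1068, and h is irreducible over Q (because 1068 is not a perfect cube, so h has no rational root, and a monic cubic with no rational root is irreducible), g is also irreducible (irreducibility is preserved under the substitution x → x + 26). Hence m_α(x) = x^3 + 78x^2 + 2028x + 16508.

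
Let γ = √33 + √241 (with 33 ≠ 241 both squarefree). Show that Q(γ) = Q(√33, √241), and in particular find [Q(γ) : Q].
[Q(γ) : Q] = 4 (equivalently, Q(γ) = Q(√33, √241))

Obviously Q(γ) ⊆ Q(√33, √241), and [Q(√33, √241):Q] = 4 (since 33, 241 are distinct squarefree integers > 1 with 7953 not a perfect square). To show equality we compute the minimal polynomial of γ. From γ = √33 + √241: γ^2 = 33 + 2√(7953) + 241 = 274 + 2√(7953), so γ^2 - 274 = 2√(7953); squaring, (γ^2 - 274)^2 = 4·7953, i.e. γ^4 - 548γ^2 + 75076 - 31812 = 0, i.e. γ^4 - 548γ^2 + 43264 = 0. So γ is a root of x^4 - 548x^2 + 43264. This polynomial is irreducible over Q: it has no rational root (each ±√33 ± √241 is irrational), and any factorization into two quadratics over Q would force √(7953) ∈ Q (pairing opposite roots) or √33, √241 ∈ Q (other pairings), all impossible. Hence [Q(γ):Q] = 4 = [Q(√33, √241):Q], so Q(γ) = Q(√33, √241).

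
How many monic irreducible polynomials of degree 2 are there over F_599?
There are 179101 monic irreducible polynomials of degree 2 over F_599

Each element of F_{599^2} that lies in no proper subfield is a root of exactly one monic irreducible of degree 2 over F_599, and each such polynomial has 2 distinct roots in F_{599^2}. By Möbius inversion the count is N_599(2) = (1/2) Σ_{d|2} μ(2/d) · 599^d = (1/2)(μ(2)·599^1 + μ(1)·599^2) = 358202/2 = 179101.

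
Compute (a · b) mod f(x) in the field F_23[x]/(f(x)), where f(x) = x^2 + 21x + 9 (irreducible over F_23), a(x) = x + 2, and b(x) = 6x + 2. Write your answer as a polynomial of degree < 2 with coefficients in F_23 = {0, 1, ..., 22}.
a · b ≡ 3x + 19 (mod f(x))

Multiply in F_23[x]: a(x)·b(x) = (x + 2)·(6x + 2) = 6x^2 + 14x + 4. This has degree ≥ 2, so divide by f(x) over F_23: 6x^2 + 14x + 4 = (6)·(x^2 + 21x + 9) + (3x + 19). Hence a·b ≡ 3x + 19 (mod f). (F_23[x]/(f) is a field with 23^2 = 529 elements since f is irreducible of degree 2.)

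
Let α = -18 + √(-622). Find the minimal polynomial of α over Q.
m_α(x) = x^2 + 36x + 946

From α + 18 = √(-622), squaring gives (α + 18)^2 = -622, i.e. α^2 + 36α + 324 = -622, so α^2 + 36α + 946 = 0. The discriminant of x^2 + 36x + 946 is (36)^2 - 4·(946) = 1296 - 3784 = -2488, and 4·(-622) is not a perfect square in Q since -622 is squarefree and ≠ 1. Hence x^2 + 36x + 946 is irreducible over Q and is the minimal polynomial of α.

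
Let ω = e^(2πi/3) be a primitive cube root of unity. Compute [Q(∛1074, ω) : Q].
[Q(∛1074, ω) : Q] = 6

[Q(∛1074):Q] = 3 (min poly x^3 - 1074, irreducible since 1074 is not a perfect cube). [Q(ω):Q] = 2 (min poly x^2 + x + 1). Since Q(∛1074) ⊂ R and ω ∉ R, we have ω ∉ Q(∛1074), so x^2 + x + 1 remains irreducible over Q(∛1074) and [Q(∛1074, ω) : Q(∛1074)] = 2. By the tower law, [Q(∛1074, ω) : Q] = 3 · 2 = 6. (In fact Q(∛1074, ω) is the splitting field of x^3 - 1074 over Q.)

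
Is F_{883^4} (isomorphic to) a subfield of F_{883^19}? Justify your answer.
No: F_{883^4} is not a subfield of F_{883^19}

F_{p^m} embeds in F_{p^n} iff m | n. Here 4 ∤ 19 (since 19 = 4·4 + 3 with remainder 3 ≠ 0), so F_{883^4} is not a subfield of F_{883^19}. Equivalently: if it were, the tower law would give 4 = [F_{883^4}:F_883] dividing [F_{883^19}:F_883] = 19, contradiction.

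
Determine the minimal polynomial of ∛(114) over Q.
m_α(x) = x^3 - 114

α satisfies α^3 = 114, so x^3 - 114 annihilates α. By the rational root test, a rational root p/q (in lowest terms) of x^3 - 114 would satisfy p^3 = 114 q^3, forcing q = 1 and p^3 = 114; but 114 is not a perfect cube, contradiction. A monic cubic over Q with no rational root is irreducible (any nontrivial factorization would include a linear factor). Hence x^3 - 114 is the minimal polynomial of α, and in particular [Q(α):Q] = 3.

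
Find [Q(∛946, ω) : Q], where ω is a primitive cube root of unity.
[Q(∛946, ω) : Q] = 6

[Q(∛946):Q] = 3 (min poly x^3 - 946, irreducible since 946 is not a perfect cube). [Q(ω):Q] = 2 (min poly x^2 + x + 1). Since Q(∛946) ⊂ R and ω ∉ R, we have ω ∉ Q(∛946), so x^2 + x + 1 remains irreducible over Q(∛946) and [Q(∛946, ω) : Q(∛946)] = 2. By the tower law, [Q(∛946, ω) : Q] = 3 · 2 = 6. (In fact Q(∛946, ω) is the splitting field of x^3 - 946 over Q.)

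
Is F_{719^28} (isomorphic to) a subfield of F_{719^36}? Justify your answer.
No: F_{719^28} is not a subfield of F_{719^36}

F_{p^m} embeds in F_{p^n} iff m | n. Here 28 ∤ 36 (since 36 = 1·28 + 8 with remainder 8 ≠ 0), so F_{719^28} is not a subfield of F_{719^36}. Equivalently: if it were, the tower law would give 28 = [F_{719^28}:F_719] dividing [F_{719^36}:F_719] = 36, contradiction.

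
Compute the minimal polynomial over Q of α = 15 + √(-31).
m_α(x) = x^2 - 30x + 256

From α - 15 = √(-31), squaring gives (α - 15)^2 = -31, i.e. α^2 - 30α + 225 = -31, so α^2 - 30α + 256 = 0. The discriminant of x^2 - 30x + 256 is (-30)^2 - 4·(256) = 900 - 1024 = -124, and 4·(-31) is not a perfect square in Q since -31 is squarefree and ≠ 1. Hence x^2 - 30x + 256 is irreducible over Q and is the minimal polynomial of α.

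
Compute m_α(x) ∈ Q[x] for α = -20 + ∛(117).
m_α(x) = x^3 + 60x^2 + 1200x + 7883

Set β = α + 20 = ∛(117), so β^3 = 117. Then (α + 20)^3 - 117 = 0, i.e. α is a root of g(x) = (x + 20)^3 - 117 = x^3 + 60x^2 + 1200x + 7883. Since g(x) = h(x + 20) where h(x) = x^3 - 117, and h is irreducible over Q (because 117 is not a perfect cube, so h has no rational root, and a monic cubic with no rational root is irreducible), g is also irreducible (irreducibility is preserved under the substitution x → x + 20). Hence m_α(x) = x^3 + 60x^2 + 1200x + 7883.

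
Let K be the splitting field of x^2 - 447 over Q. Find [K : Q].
[K : Q] = 2

f(x) = x^2 - 447 factors as (x - √447)(x + √447). The splitting field is K = Q(√447). Since 447 is squarefree and > 1, it is not a perfect square, so x^2 - 447 is irreducible over Q and [Q(√447) : Q] = 2. Hence [K : Q] = 2.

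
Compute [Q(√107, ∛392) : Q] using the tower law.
[Q(√107, ∛392) : Q] = 6

Let L = Q(√107, ∛392). Since Q(√107) ⊂ L and [Q(√107):Q] = 2, the tower law gives 2 | [L:Q]. Likewise Q(∛392) ⊂ L with [Q(∛392):Q] = 3 (because 392 is not a perfect cube), so 3 | [L:Q]. As gcd(2,3) = 1, [L:Q] is divisible by 6. Conversely L is generated over Q by √107 and ∛392, so [L:Q] ≤ 2·3 = 6. Therefore [Q(√107, ∛392) : Q] = 6.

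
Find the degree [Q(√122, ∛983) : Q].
[Q(√122, ∛983) : Q] = 6

Let L = Q(√122, ∛983). Since Q(√122) ⊂ L and [Q(√122):Q] = 2, the tower law gives 2 | [L:Q]. Likewise Q(∛983) ⊂ L with [Q(∛983):Q] = 3 (because 983 is not a perfect cube), so 3 | [L:Q]. As gcd(2,3) = 1, [L:Q] is divisible by 6. Conversely L is generated over Q by √122 and ∛983, so [L:Q] ≤ 2·3 = 6. Therefore [Q(√122, ∛983) : Q] = 6.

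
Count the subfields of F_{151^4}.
F_{151^4} has 3 subfields

The subfields of F_{p^n} are exactly the fields F_{p^d} for d | n (each is the fixed field of the unique index-d subgroup of Gal(F_{p^n}/F_p) ≅ Z/nZ). The divisors of n = 4 are {1, 2, 4}, giving 3 subfields: F_{151^1}, F_{151^2}, F_{151^4}.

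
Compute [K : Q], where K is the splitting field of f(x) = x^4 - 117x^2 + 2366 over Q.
[K : Q] = 4

Solving the quadratic in x^2: x^2 = (117 ± √(117^2 - 4·2366))/2 = (117 ± √4225)/2 = (117 ± 65)/2, giving x^2 = 26 or x^2 = 91. So f(x) = (x^2 - 26)(x^2 - 91) and the roots of f are ±√26, ±√91. Hence the splitting field is K = Q(√26, √91). Since 26 and 91 are distinct squarefree integers > 1, their product 2366 is not a perfect square, so √91 ∉ Q(√26). By the tower law [K:Q] = [Q(√26,√91):Q(√26)] · [Q(√26):Q] = 2 · 2 = 4.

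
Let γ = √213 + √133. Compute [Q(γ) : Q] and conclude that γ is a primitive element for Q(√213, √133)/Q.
[Q(γ) : Q] = 4 (equivalently, Q(γ) = Q(√213, √133))

Obviously Q(γ) ⊆ Q(√213, √133), and [Q(√213, √133):Q] = 4 (since 213, 133 are distinct squarefree integers > 1 with 28329 not a perfect square). To show equality we compute the minimal polynomial of γ. From γ = √213 + √133: γ^2 = 213 + 2√(28329) + 133 = 346 + 2√(28329), so γ^2 - 346 = 2√(28329); squaring, (γ^2 - 346)^2 = 4·28329, i.e. γ^4 - 692γ^2 + 119716 - 113316 = 0, i.e. γ^4 - 692γ^2 + 6400 = 0. So γ is a root of x^4 - 692x^2 + 6400. This polynomial is irreducible over Q: it has no rational root (each ±√213 ± √133 is irrational), and any factorization into two quadratics over Q would force √(28329) ∈ Q (pairing opposite roots) or √213, √133 ∈ Q (other pairings), all impossible. Hence [Q(γ):Q] = 4 = [Q(√213, √133):Q], so Q(γ) = Q(√213, √133).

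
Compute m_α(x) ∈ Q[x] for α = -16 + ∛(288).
m_α(x) = x^3 + 48x^2 + 768x + 3808

Set β = α + 16 = ∛(288), so β^3 = 288. Then (α + 16)^3 - 288 = 0, i.e. α is a root of g(x) = (x + 16)^3 - 288 = x^3 + 48x^2 + 768x + 3808. Since g(x) = h(x + 16) where h(x) = x^3 - 288, and h is irreducible over Q (because 288 is not a perfect cube, so h has no rational root, and a monic cubic with no rational root is irreducible), g is also irreducible (irreducibility is preserved under the substitution x → x + 16). Hence m_α(x) = x^3 + 48x^2 + 768x + 3808.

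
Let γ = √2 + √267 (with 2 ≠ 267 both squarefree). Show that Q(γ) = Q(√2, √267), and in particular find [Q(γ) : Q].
[Q(γ) : Q] = 4 (equivalently, Q(γ) = Q(√2, √267))

Obviously Q(γ) ⊆ Q(√2, √267), and [Q(√2, √267):Q] = 4 (since 2, 267 are distinct squarefree integers > 1 with 534 not a perfect square). To show equality we compute the minimal polynomial of γ. From γ = √2 + √267: γ^2 = 2 + 2√(534) + 267 = 269 + 2√(534), so γ^2 - 269 = 2√(534); squaring, (γ^2 - 269)^2 = 4·534, i.e. γ^4 - 538γ^2 + 72361 - 2136 = 0, i.e. γ^4 - 538γ^2 + 70225 = 0. So γ is a root of x^4 - 538x^2 + 70225. This polynomial is irreducible over Q: it has no rational root (each ±√2 ± √267 is irrational), and any factorization into two quadratics over Q would force √(534) ∈ Q (pairing opposite roots) or √2, √267 ∈ Q (other pairings), all impossible. Hence [Q(γ):Q] = 4 = [Q(√2, √267):Q], so Q(γ) = Q(√2, √267).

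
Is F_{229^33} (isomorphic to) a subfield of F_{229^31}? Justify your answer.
No: F_{229^33} is not a subfield of F_{229^31}

F_{p^m} embeds in F_{p^n} iff m | n. Here 33 ∤ 31 (since 31 = 0·33 + 31 with remainder 31 ≠ 0), so F_{229^33} is not a subfield of F_{229^31}. Equivalently: if it were, the tower law would give 33 = [F_{229^33}:F_229] dividing [F_{229^31}:F_229] = 31, contradiction.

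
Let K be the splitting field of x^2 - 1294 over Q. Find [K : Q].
[K : Q] = 2

f(x) = x^2 - 1294 factors as (x - √1294)(x + √1294). The splitting field is K = Q(√1294). Since 1294 is squarefree and > 1, it is not a perfect square, so x^2 - 1294 is irreducible over Q and [Q(√1294) : Q] = 2. Hence [K : Q] = 2.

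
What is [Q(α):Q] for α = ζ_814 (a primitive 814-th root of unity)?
[Q(α):Q] = 360

The minimal polynomial of ζ_814 over Q is the 814-th cyclotomic polynomial Φ_814(x), which is irreducible over Q and has degree φ(814) = 360. Hence [Q(α):Q] = φ(814) = 360.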